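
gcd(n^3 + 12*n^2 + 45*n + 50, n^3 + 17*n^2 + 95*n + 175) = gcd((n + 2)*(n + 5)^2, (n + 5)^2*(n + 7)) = n^2 + 10*n + 25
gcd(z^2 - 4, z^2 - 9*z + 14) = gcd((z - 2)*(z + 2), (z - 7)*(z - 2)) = z - 2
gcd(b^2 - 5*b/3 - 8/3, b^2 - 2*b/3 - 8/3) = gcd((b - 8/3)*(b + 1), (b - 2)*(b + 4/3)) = 1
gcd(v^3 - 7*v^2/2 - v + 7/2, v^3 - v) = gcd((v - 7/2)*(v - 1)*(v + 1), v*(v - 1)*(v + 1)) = v^2 - 1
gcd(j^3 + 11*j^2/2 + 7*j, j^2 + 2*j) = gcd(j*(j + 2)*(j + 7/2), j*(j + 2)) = j^2 + 2*j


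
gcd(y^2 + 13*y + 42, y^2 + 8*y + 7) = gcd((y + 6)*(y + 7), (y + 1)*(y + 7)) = y + 7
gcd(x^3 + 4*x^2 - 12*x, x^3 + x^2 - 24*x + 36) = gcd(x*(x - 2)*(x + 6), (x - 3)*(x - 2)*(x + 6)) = x^2 + 4*x - 12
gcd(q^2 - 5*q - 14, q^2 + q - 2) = q + 2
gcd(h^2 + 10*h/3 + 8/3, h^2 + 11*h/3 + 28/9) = h + 4/3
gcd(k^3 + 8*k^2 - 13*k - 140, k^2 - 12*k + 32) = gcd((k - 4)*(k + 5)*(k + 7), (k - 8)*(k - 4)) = k - 4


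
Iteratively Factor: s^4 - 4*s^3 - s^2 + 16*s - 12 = (s - 2)*(s^3 - 2*s^2 - 5*s + 6) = (s - 2)*(s + 2)*(s^2 - 4*s + 3) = (s - 2)*(s - 1)*(s + 2)*(s - 3)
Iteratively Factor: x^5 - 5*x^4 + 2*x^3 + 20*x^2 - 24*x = (x + 2)*(x^4 - 7*x^3 + 16*x^2 - 12*x) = (x - 2)*(x + 2)*(x^3 - 5*x^2 + 6*x) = (x - 2)^2*(x + 2)*(x^2 - 3*x) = x*(x - 2)^2*(x + 2)*(x - 3)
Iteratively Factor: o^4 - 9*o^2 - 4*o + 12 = (o + 2)*(o^3 - 2*o^2 - 5*o + 6) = (o - 1)*(o + 2)*(o^2 - o - 6) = (o - 3)*(o - 1)*(o + 2)*(o + 2)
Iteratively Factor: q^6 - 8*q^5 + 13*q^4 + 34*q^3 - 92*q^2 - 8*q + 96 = (q + 1)*(q^5 - 9*q^4 + 22*q^3 + 12*q^2 - 104*q + 96) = (q - 4)*(q + 1)*(q^4 - 5*q^3 + 2*q^2 + 20*q - 24) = (q - 4)*(q - 3)*(q + 1)*(q^3 - 2*q^2 - 4*q + 8) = (q - 4)*(q - 3)*(q - 2)*(q + 1)*(q^2 - 4) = (q - 4)*(q - 3)*(q - 2)*(q + 1)*(q + 2)*(q - 2)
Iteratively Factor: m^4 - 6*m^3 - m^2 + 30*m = (m - 3)*(m^3 - 3*m^2 - 10*m) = m*(m - 3)*(m^2 - 3*m - 10) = m*(m - 3)*(m + 2)*(m - 5)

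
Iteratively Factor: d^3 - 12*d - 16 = (d + 2)*(d^2 - 2*d - 8) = (d + 2)^2*(d - 4)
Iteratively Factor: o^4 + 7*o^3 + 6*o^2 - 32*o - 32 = (o + 4)*(o^3 + 3*o^2 - 6*o - 8) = (o + 4)^2*(o^2 - o - 2) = (o + 1)*(o + 4)^2*(o - 2)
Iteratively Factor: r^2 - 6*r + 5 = (r - 5)*(r - 1)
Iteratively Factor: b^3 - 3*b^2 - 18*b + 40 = (b - 5)*(b^2 + 2*b - 8) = (b - 5)*(b + 4)*(b - 2)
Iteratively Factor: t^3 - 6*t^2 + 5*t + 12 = (t + 1)*(t^2 - 7*t + 12) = (t - 4)*(t + 1)*(t - 3)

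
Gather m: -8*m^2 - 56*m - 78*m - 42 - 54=-8*m^2 - 134*m - 96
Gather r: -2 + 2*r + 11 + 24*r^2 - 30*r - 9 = 24*r^2 - 28*r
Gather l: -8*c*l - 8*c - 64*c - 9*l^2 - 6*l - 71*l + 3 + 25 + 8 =-72*c - 9*l^2 + l*(-8*c - 77) + 36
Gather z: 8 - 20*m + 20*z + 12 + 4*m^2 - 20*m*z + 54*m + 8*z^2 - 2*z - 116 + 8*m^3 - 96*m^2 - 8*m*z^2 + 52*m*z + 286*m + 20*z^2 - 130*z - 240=8*m^3 - 92*m^2 + 320*m + z^2*(28 - 8*m) + z*(32*m - 112) - 336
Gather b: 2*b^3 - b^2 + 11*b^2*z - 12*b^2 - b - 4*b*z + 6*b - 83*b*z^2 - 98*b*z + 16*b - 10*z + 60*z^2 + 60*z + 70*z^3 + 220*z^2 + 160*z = 2*b^3 + b^2*(11*z - 13) + b*(-83*z^2 - 102*z + 21) + 70*z^3 + 280*z^2 + 210*z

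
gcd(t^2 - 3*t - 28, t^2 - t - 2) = 1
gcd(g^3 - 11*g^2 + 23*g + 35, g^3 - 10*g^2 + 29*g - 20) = g - 5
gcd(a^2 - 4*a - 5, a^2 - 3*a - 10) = a - 5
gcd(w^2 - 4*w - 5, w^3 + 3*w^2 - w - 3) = w + 1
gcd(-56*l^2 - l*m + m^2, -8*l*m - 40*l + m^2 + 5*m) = 8*l - m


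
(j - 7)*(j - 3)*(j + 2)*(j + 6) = j^4 - 2*j^3 - 47*j^2 + 48*j + 252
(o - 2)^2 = o^2 - 4*o + 4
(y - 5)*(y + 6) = y^2 + y - 30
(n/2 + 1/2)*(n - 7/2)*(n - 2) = n^3/2 - 9*n^2/4 + 3*n/4 + 7/2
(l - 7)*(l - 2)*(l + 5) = l^3 - 4*l^2 - 31*l + 70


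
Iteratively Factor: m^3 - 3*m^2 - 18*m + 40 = (m + 4)*(m^2 - 7*m + 10) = (m - 5)*(m + 4)*(m - 2)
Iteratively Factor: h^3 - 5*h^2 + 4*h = (h - 1)*(h^2 - 4*h) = h*(h - 1)*(h - 4)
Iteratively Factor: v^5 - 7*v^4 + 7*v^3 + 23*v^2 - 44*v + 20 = (v - 1)*(v^4 - 6*v^3 + v^2 + 24*v - 20) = (v - 2)*(v - 1)*(v^3 - 4*v^2 - 7*v + 10) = (v - 2)*(v - 1)*(v + 2)*(v^2 - 6*v + 5) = (v - 5)*(v - 2)*(v - 1)*(v + 2)*(v - 1)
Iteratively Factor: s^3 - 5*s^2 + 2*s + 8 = (s - 4)*(s^2 - s - 2) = (s - 4)*(s + 1)*(s - 2)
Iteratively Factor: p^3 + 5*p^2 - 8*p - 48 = (p + 4)*(p^2 + p - 12) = (p - 3)*(p + 4)*(p + 4)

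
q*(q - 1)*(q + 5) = q^3 + 4*q^2 - 5*q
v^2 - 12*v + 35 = (v - 7)*(v - 5)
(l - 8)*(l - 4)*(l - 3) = l^3 - 15*l^2 + 68*l - 96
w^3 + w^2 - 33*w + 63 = (w - 3)^2*(w + 7)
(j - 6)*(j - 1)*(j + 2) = j^3 - 5*j^2 - 8*j + 12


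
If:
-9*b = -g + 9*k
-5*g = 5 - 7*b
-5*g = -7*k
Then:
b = 190/581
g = -45/83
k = -225/581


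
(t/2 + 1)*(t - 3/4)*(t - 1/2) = t^3/2 + 3*t^2/8 - 17*t/16 + 3/8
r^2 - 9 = (r - 3)*(r + 3)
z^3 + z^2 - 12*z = z*(z - 3)*(z + 4)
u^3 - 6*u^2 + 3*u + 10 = (u - 5)*(u - 2)*(u + 1)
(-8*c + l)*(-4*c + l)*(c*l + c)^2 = 32*c^4*l^2 + 64*c^4*l + 32*c^4 - 12*c^3*l^3 - 24*c^3*l^2 - 12*c^3*l + c^2*l^4 + 2*c^2*l^3 + c^2*l^2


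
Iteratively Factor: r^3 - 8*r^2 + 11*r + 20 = (r - 5)*(r^2 - 3*r - 4) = (r - 5)*(r - 4)*(r + 1)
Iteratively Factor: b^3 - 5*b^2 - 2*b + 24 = (b + 2)*(b^2 - 7*b + 12) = (b - 4)*(b + 2)*(b - 3)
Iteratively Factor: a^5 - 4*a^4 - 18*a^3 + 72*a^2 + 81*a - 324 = (a + 3)*(a^4 - 7*a^3 + 3*a^2 + 63*a - 108) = (a - 4)*(a + 3)*(a^3 - 3*a^2 - 9*a + 27) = (a - 4)*(a + 3)^2*(a^2 - 6*a + 9) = (a - 4)*(a - 3)*(a + 3)^2*(a - 3)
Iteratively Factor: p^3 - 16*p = (p - 4)*(p^2 + 4*p) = p*(p - 4)*(p + 4)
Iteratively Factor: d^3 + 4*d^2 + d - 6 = (d + 3)*(d^2 + d - 2) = (d - 1)*(d + 3)*(d + 2)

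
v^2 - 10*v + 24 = (v - 6)*(v - 4)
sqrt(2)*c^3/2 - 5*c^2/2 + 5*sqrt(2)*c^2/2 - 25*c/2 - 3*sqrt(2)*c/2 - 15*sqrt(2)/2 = (c + 5)*(c - 3*sqrt(2))*(sqrt(2)*c/2 + 1/2)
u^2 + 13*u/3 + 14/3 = (u + 2)*(u + 7/3)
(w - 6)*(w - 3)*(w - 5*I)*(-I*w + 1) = -I*w^4 - 4*w^3 + 9*I*w^3 + 36*w^2 - 23*I*w^2 - 72*w + 45*I*w - 90*I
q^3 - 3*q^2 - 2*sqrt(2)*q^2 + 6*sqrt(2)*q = q*(q - 3)*(q - 2*sqrt(2))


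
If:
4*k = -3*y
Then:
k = -3*y/4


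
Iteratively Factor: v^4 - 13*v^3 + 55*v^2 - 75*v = (v - 3)*(v^3 - 10*v^2 + 25*v) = v*(v - 3)*(v^2 - 10*v + 25) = v*(v - 5)*(v - 3)*(v - 5)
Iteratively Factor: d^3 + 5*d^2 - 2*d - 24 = (d + 3)*(d^2 + 2*d - 8) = (d - 2)*(d + 3)*(d + 4)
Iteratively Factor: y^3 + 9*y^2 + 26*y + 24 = (y + 4)*(y^2 + 5*y + 6) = (y + 3)*(y + 4)*(y + 2)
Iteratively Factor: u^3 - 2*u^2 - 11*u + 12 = (u - 1)*(u^2 - u - 12) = (u - 1)*(u + 3)*(u - 4)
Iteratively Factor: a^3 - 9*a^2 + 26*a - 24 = (a - 4)*(a^2 - 5*a + 6) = (a - 4)*(a - 2)*(a - 3)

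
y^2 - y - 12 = (y - 4)*(y + 3)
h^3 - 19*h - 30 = (h - 5)*(h + 2)*(h + 3)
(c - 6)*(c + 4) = c^2 - 2*c - 24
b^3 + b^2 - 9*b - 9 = (b - 3)*(b + 1)*(b + 3)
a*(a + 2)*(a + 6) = a^3 + 8*a^2 + 12*a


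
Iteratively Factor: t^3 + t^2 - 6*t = (t + 3)*(t^2 - 2*t) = (t - 2)*(t + 3)*(t)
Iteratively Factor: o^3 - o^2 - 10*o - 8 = (o - 4)*(o^2 + 3*o + 2) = (o - 4)*(o + 2)*(o + 1)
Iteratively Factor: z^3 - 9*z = (z - 3)*(z^2 + 3*z) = z*(z - 3)*(z + 3)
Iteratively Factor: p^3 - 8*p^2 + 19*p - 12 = (p - 1)*(p^2 - 7*p + 12) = (p - 4)*(p - 1)*(p - 3)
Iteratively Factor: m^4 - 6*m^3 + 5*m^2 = (m - 5)*(m^3 - m^2) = m*(m - 5)*(m^2 - m) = m*(m - 5)*(m - 1)*(m)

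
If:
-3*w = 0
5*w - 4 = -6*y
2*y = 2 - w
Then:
No Solution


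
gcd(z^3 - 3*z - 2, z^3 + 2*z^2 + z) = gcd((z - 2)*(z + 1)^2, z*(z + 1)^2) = z^2 + 2*z + 1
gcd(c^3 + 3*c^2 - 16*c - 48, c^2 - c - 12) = c^2 - c - 12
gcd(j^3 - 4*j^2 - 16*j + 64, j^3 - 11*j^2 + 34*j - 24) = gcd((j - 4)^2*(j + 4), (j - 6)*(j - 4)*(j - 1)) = j - 4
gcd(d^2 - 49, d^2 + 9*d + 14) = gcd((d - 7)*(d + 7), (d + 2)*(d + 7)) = d + 7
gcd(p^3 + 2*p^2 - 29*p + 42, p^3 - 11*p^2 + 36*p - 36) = p^2 - 5*p + 6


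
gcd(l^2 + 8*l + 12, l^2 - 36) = l + 6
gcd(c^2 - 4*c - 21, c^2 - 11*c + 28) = c - 7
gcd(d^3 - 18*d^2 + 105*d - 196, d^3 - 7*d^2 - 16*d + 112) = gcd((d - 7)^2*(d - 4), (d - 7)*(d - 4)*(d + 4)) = d^2 - 11*d + 28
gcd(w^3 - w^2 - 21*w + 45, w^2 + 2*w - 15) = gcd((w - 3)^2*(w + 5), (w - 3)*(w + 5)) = w^2 + 2*w - 15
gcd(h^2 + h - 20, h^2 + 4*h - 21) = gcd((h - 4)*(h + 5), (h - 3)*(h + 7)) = 1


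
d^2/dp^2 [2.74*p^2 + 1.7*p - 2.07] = 5.48000000000000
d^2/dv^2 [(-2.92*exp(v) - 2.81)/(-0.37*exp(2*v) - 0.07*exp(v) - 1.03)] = (0.399748*exp(4*v) + 1.463128*exp(3*v) - 6.458535*exp(2*v) - 4.480327*exp(v) + 2.895227)*exp(v)/(0.050653*exp(6*v) + 0.028749*exp(5*v) + 0.42846*exp(4*v) + 0.160405*exp(3*v) + 1.19274*exp(2*v) + 0.222789*exp(v) + 1.092727)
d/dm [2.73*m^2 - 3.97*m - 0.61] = 5.46*m - 3.97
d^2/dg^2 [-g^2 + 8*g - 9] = -2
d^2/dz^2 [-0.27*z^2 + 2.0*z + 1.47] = -0.540000000000000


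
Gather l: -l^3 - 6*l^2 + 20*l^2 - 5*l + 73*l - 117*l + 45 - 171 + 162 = -l^3 + 14*l^2 - 49*l + 36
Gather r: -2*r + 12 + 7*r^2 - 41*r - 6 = 7*r^2 - 43*r + 6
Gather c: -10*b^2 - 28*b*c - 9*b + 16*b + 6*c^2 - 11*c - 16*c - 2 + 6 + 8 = -10*b^2 + 7*b + 6*c^2 + c*(-28*b - 27) + 12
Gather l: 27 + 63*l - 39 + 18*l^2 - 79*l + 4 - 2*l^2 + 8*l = 16*l^2 - 8*l - 8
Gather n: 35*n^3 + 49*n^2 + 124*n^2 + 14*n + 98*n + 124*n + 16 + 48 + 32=35*n^3 + 173*n^2 + 236*n + 96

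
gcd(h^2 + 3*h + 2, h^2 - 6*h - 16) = h + 2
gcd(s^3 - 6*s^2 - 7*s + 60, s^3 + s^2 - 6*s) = s + 3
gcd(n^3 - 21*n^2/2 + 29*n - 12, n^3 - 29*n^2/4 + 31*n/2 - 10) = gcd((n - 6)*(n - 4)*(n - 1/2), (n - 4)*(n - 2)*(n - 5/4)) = n - 4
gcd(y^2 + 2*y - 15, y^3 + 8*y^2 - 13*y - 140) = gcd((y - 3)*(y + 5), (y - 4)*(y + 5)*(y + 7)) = y + 5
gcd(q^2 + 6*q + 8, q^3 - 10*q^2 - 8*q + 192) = q + 4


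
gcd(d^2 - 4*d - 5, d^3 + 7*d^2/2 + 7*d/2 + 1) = d + 1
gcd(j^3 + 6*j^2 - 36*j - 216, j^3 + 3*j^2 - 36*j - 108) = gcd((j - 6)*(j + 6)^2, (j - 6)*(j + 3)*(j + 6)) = j^2 - 36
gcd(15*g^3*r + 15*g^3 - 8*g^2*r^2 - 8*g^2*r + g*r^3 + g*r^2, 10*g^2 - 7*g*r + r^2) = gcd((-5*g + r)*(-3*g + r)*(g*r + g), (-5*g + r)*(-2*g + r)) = -5*g + r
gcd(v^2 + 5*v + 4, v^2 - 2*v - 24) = v + 4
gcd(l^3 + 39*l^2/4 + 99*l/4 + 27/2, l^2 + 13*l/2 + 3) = l + 6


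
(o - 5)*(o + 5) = o^2 - 25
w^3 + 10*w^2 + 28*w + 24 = (w + 2)^2*(w + 6)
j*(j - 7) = j^2 - 7*j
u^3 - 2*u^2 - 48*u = u*(u - 8)*(u + 6)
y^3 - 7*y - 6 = (y - 3)*(y + 1)*(y + 2)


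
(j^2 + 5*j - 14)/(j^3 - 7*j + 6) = (j + 7)/(j^2 + 2*j - 3)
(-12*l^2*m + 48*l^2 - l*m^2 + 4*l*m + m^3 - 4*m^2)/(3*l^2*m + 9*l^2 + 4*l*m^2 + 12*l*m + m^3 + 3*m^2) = (-4*l*m + 16*l + m^2 - 4*m)/(l*m + 3*l + m^2 + 3*m)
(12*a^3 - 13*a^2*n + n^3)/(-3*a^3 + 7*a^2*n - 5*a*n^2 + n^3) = (-4*a - n)/(a - n)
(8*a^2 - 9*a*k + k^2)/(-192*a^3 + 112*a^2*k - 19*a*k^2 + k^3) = (-a + k)/(24*a^2 - 11*a*k + k^2)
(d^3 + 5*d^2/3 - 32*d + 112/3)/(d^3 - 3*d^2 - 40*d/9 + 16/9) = 3*(3*d^2 + 17*d - 28)/(9*d^2 + 9*d - 4)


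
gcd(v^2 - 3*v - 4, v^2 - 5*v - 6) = v + 1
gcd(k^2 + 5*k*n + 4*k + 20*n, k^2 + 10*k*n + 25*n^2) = k + 5*n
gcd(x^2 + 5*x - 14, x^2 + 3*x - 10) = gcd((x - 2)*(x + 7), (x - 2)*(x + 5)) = x - 2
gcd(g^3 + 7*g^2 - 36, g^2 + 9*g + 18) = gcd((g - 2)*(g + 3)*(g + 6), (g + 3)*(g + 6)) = g^2 + 9*g + 18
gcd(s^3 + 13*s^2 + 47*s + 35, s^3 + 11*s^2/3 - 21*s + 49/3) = s + 7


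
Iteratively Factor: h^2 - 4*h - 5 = (h - 5)*(h + 1)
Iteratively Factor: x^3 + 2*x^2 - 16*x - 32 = (x + 2)*(x^2 - 16) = (x - 4)*(x + 2)*(x + 4)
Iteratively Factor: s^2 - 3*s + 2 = (s - 1)*(s - 2)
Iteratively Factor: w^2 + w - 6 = (w - 2)*(w + 3)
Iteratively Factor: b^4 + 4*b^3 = (b)*(b^3 + 4*b^2) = b*(b + 4)*(b^2) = b^2*(b + 4)*(b)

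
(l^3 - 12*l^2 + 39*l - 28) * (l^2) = l^5 - 12*l^4 + 39*l^3 - 28*l^2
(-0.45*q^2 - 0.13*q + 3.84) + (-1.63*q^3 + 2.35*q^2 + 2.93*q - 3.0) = -1.63*q^3 + 1.9*q^2 + 2.8*q + 0.84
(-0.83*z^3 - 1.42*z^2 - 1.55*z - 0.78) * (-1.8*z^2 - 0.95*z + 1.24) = 1.494*z^5 + 3.3445*z^4 + 3.1098*z^3 + 1.1157*z^2 - 1.181*z - 0.9672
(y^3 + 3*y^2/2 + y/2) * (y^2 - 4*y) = y^5 - 5*y^4/2 - 11*y^3/2 - 2*y^2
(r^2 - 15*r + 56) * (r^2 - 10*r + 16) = r^4 - 25*r^3 + 222*r^2 - 800*r + 896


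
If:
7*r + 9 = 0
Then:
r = -9/7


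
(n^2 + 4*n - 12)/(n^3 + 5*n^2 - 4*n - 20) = (n + 6)/(n^2 + 7*n + 10)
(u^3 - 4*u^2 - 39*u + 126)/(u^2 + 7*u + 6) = (u^2 - 10*u + 21)/(u + 1)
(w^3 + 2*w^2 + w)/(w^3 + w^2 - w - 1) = w/(w - 1)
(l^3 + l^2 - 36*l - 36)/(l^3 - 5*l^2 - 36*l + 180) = (l + 1)/(l - 5)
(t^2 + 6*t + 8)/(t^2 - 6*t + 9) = (t^2 + 6*t + 8)/(t^2 - 6*t + 9)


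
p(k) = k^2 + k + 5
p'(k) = 2*k + 1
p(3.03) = 17.21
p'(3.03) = 7.06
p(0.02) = 5.02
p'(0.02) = 1.04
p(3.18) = 18.29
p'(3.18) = 7.36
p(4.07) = 25.63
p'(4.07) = 9.14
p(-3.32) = 12.70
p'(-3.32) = -5.64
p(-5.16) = 26.47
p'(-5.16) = -9.32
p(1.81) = 10.09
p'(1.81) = 4.62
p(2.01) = 11.05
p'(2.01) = 5.02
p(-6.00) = 35.00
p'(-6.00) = -11.00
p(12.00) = 161.00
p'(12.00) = 25.00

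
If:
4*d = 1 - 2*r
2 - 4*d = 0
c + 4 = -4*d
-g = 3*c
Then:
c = -6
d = 1/2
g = 18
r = -1/2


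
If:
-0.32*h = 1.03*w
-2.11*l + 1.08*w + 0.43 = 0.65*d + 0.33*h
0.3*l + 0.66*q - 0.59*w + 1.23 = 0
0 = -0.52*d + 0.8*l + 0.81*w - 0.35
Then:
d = 2.11652856789513*w - 0.243940143457828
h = -3.21875*w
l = 0.363243569131833*w + 0.278938906752412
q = 0.728828680697652*w - 1.99042677579655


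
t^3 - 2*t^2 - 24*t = t*(t - 6)*(t + 4)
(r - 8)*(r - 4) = r^2 - 12*r + 32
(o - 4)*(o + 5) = o^2 + o - 20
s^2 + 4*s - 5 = (s - 1)*(s + 5)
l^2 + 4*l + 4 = (l + 2)^2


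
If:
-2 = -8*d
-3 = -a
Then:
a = 3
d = 1/4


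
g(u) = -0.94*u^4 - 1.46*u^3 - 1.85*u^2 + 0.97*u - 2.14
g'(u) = -3.76*u^3 - 4.38*u^2 - 3.7*u + 0.97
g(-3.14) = -69.60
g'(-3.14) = 85.81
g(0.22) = -2.03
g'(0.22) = -0.10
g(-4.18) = -218.86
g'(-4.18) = 214.52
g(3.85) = -315.67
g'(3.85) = -292.77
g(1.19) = -7.95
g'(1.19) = -15.97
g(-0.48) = -2.92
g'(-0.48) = 2.15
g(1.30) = -9.90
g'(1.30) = -19.50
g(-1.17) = -5.23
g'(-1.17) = 5.33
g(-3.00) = -58.42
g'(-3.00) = 74.17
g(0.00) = -2.14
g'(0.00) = 0.97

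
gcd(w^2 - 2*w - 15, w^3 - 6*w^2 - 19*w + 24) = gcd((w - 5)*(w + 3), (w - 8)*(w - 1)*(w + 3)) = w + 3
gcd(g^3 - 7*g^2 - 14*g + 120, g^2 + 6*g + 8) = g + 4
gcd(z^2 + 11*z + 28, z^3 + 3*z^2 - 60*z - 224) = z^2 + 11*z + 28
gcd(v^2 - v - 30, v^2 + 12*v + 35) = v + 5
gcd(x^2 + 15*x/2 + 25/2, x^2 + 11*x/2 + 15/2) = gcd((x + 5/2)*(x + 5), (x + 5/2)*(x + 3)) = x + 5/2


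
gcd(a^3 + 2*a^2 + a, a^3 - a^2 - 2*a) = a^2 + a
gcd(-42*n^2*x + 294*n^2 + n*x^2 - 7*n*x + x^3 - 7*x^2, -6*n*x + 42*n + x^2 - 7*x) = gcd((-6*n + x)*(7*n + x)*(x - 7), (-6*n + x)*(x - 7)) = -6*n*x + 42*n + x^2 - 7*x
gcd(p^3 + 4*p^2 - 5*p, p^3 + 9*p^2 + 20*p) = p^2 + 5*p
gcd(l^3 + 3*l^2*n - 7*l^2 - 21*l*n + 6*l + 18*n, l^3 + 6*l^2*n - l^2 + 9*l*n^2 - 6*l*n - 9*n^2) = l^2 + 3*l*n - l - 3*n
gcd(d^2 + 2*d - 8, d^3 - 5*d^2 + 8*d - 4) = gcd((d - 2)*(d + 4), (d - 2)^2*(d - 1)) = d - 2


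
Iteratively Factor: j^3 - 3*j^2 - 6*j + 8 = (j - 4)*(j^2 + j - 2) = (j - 4)*(j + 2)*(j - 1)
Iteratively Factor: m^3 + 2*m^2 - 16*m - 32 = (m + 4)*(m^2 - 2*m - 8) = (m + 2)*(m + 4)*(m - 4)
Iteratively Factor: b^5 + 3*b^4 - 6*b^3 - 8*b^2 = (b + 4)*(b^4 - b^3 - 2*b^2) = (b - 2)*(b + 4)*(b^3 + b^2) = b*(b - 2)*(b + 4)*(b^2 + b) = b*(b - 2)*(b + 1)*(b + 4)*(b)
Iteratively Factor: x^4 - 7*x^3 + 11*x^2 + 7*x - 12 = (x - 1)*(x^3 - 6*x^2 + 5*x + 12) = (x - 1)*(x + 1)*(x^2 - 7*x + 12) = (x - 3)*(x - 1)*(x + 1)*(x - 4)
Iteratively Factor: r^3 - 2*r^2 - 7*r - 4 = (r + 1)*(r^2 - 3*r - 4) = (r - 4)*(r + 1)*(r + 1)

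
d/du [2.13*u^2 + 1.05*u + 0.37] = 4.26*u + 1.05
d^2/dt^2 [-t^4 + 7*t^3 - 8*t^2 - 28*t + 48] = -12*t^2 + 42*t - 16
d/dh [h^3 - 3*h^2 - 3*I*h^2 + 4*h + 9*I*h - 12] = 3*h^2 - 6*h - 6*I*h + 4 + 9*I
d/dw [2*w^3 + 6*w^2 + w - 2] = 6*w^2 + 12*w + 1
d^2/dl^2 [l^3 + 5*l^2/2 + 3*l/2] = 6*l + 5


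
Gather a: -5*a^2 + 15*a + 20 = -5*a^2 + 15*a + 20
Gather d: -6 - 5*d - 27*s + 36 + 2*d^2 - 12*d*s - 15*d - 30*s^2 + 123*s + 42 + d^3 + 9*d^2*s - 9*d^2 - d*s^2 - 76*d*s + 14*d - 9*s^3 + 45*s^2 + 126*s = d^3 + d^2*(9*s - 7) + d*(-s^2 - 88*s - 6) - 9*s^3 + 15*s^2 + 222*s + 72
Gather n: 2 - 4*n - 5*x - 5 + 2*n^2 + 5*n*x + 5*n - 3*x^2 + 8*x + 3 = 2*n^2 + n*(5*x + 1) - 3*x^2 + 3*x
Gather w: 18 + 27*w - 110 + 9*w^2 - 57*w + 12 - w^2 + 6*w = 8*w^2 - 24*w - 80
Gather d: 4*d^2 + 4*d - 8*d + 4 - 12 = 4*d^2 - 4*d - 8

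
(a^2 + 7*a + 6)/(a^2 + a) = (a + 6)/a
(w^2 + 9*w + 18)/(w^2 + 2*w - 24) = (w + 3)/(w - 4)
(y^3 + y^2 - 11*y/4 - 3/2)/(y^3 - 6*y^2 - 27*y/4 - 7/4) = (2*y^2 + y - 6)/(2*y^2 - 13*y - 7)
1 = 1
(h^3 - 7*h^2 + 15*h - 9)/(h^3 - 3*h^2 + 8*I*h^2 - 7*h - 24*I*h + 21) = (h^2 - 4*h + 3)/(h^2 + 8*I*h - 7)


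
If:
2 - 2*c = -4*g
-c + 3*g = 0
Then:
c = 3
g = 1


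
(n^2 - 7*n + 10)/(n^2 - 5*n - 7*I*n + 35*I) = (n - 2)/(n - 7*I)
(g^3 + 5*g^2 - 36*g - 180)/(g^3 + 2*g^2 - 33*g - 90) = (g + 6)/(g + 3)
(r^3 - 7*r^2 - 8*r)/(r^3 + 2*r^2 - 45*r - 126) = r*(r^2 - 7*r - 8)/(r^3 + 2*r^2 - 45*r - 126)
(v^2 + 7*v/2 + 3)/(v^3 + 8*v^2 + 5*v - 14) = (v + 3/2)/(v^2 + 6*v - 7)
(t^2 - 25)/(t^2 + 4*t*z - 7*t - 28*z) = (t^2 - 25)/(t^2 + 4*t*z - 7*t - 28*z)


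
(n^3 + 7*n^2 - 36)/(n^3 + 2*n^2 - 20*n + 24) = (n + 3)/(n - 2)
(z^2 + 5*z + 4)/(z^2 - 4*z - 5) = (z + 4)/(z - 5)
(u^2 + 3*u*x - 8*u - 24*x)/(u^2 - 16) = (u^2 + 3*u*x - 8*u - 24*x)/(u^2 - 16)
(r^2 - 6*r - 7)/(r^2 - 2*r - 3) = (r - 7)/(r - 3)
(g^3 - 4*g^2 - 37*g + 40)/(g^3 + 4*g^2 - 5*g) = (g - 8)/g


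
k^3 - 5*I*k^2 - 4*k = k*(k - 4*I)*(k - I)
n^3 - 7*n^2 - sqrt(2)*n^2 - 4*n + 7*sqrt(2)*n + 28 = (n - 7)*(n - 2*sqrt(2))*(n + sqrt(2))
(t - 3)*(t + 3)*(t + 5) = t^3 + 5*t^2 - 9*t - 45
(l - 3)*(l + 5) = l^2 + 2*l - 15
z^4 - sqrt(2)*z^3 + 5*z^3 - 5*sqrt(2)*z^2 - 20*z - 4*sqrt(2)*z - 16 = (z + 1)*(z + 4)*(z - 2*sqrt(2))*(z + sqrt(2))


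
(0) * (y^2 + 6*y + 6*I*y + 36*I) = 0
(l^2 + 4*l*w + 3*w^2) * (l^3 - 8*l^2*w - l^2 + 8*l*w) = l^5 - 4*l^4*w - l^4 - 29*l^3*w^2 + 4*l^3*w - 24*l^2*w^3 + 29*l^2*w^2 + 24*l*w^3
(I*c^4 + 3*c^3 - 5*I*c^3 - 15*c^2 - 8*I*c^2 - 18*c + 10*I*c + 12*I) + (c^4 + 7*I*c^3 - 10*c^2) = c^4 + I*c^4 + 3*c^3 + 2*I*c^3 - 25*c^2 - 8*I*c^2 - 18*c + 10*I*c + 12*I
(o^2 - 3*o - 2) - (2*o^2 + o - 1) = -o^2 - 4*o - 1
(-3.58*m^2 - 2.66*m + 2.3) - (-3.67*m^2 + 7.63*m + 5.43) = 0.0899999999999999*m^2 - 10.29*m - 3.13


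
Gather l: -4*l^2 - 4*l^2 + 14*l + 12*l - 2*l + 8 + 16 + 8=-8*l^2 + 24*l + 32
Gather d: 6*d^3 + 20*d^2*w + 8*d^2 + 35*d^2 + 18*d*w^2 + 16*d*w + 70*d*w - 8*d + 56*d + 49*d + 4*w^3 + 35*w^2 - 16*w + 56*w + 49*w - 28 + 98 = 6*d^3 + d^2*(20*w + 43) + d*(18*w^2 + 86*w + 97) + 4*w^3 + 35*w^2 + 89*w + 70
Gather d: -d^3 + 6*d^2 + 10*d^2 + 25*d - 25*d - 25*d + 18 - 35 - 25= -d^3 + 16*d^2 - 25*d - 42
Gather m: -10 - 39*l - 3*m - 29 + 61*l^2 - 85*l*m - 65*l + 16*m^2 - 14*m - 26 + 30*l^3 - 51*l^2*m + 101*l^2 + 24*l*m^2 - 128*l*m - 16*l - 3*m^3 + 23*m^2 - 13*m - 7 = 30*l^3 + 162*l^2 - 120*l - 3*m^3 + m^2*(24*l + 39) + m*(-51*l^2 - 213*l - 30) - 72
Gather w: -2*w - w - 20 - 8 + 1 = -3*w - 27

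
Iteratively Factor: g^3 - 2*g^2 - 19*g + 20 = (g + 4)*(g^2 - 6*g + 5) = (g - 1)*(g + 4)*(g - 5)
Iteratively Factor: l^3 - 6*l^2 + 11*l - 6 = (l - 2)*(l^2 - 4*l + 3) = (l - 2)*(l - 1)*(l - 3)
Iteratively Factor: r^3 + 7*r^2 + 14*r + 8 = (r + 2)*(r^2 + 5*r + 4) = (r + 1)*(r + 2)*(r + 4)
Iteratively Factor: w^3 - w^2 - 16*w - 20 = (w + 2)*(w^2 - 3*w - 10) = (w + 2)^2*(w - 5)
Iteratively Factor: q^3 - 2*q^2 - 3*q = (q)*(q^2 - 2*q - 3) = q*(q - 3)*(q + 1)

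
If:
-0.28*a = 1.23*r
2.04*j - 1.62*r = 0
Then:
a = -4.39285714285714*r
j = 0.794117647058823*r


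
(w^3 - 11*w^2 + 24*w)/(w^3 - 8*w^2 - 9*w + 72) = w/(w + 3)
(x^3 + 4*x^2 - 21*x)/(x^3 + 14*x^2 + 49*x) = (x - 3)/(x + 7)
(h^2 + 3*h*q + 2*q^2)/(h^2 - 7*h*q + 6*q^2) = (h^2 + 3*h*q + 2*q^2)/(h^2 - 7*h*q + 6*q^2)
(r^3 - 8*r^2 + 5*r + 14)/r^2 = r - 8 + 5/r + 14/r^2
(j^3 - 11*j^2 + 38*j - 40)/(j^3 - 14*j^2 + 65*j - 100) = (j - 2)/(j - 5)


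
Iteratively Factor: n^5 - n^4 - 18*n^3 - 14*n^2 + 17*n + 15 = (n + 3)*(n^4 - 4*n^3 - 6*n^2 + 4*n + 5) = (n + 1)*(n + 3)*(n^3 - 5*n^2 - n + 5) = (n - 1)*(n + 1)*(n + 3)*(n^2 - 4*n - 5) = (n - 1)*(n + 1)^2*(n + 3)*(n - 5)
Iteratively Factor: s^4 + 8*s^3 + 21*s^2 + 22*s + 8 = (s + 1)*(s^3 + 7*s^2 + 14*s + 8) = (s + 1)*(s + 2)*(s^2 + 5*s + 4) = (s + 1)*(s + 2)*(s + 4)*(s + 1)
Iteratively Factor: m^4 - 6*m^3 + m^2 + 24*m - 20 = (m - 2)*(m^3 - 4*m^2 - 7*m + 10) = (m - 5)*(m - 2)*(m^2 + m - 2) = (m - 5)*(m - 2)*(m - 1)*(m + 2)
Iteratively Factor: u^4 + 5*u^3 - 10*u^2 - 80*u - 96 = (u + 3)*(u^3 + 2*u^2 - 16*u - 32) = (u + 2)*(u + 3)*(u^2 - 16) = (u + 2)*(u + 3)*(u + 4)*(u - 4)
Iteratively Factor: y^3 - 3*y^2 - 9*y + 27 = (y - 3)*(y^2 - 9) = (y - 3)^2*(y + 3)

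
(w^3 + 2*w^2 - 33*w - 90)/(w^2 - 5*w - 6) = (w^2 + 8*w + 15)/(w + 1)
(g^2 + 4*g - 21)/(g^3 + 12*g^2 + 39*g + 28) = (g - 3)/(g^2 + 5*g + 4)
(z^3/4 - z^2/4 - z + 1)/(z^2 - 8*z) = (z^3 - z^2 - 4*z + 4)/(4*z*(z - 8))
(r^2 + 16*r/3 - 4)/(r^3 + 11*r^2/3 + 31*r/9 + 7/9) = 3*(3*r^2 + 16*r - 12)/(9*r^3 + 33*r^2 + 31*r + 7)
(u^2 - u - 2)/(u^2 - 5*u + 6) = (u + 1)/(u - 3)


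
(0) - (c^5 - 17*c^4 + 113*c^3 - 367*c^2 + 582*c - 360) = -c^5 + 17*c^4 - 113*c^3 + 367*c^2 - 582*c + 360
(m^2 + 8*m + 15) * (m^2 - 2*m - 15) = m^4 + 6*m^3 - 16*m^2 - 150*m - 225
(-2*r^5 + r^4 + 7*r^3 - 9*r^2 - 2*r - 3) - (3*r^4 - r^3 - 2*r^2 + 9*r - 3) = -2*r^5 - 2*r^4 + 8*r^3 - 7*r^2 - 11*r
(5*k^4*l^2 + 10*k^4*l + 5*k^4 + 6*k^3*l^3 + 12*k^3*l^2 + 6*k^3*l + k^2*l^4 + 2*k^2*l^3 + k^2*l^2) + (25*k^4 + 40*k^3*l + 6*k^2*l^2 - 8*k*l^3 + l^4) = 5*k^4*l^2 + 10*k^4*l + 30*k^4 + 6*k^3*l^3 + 12*k^3*l^2 + 46*k^3*l + k^2*l^4 + 2*k^2*l^3 + 7*k^2*l^2 - 8*k*l^3 + l^4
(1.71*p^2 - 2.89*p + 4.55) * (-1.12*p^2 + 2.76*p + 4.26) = -1.9152*p^4 + 7.9564*p^3 - 5.7878*p^2 + 0.246599999999997*p + 19.383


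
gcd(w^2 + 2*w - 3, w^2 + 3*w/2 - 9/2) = w + 3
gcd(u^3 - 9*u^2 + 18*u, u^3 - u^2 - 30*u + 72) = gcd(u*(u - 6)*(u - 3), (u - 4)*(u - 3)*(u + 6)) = u - 3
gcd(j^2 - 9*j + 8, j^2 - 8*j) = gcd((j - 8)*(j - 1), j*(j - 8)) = j - 8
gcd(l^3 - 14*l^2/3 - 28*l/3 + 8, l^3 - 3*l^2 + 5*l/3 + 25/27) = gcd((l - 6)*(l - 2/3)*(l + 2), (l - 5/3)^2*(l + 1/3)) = 1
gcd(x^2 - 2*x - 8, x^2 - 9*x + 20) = x - 4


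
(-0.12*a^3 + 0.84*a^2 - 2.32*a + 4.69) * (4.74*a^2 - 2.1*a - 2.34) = -0.5688*a^5 + 4.2336*a^4 - 12.48*a^3 + 25.137*a^2 - 4.4202*a - 10.9746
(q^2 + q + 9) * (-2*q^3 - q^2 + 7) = -2*q^5 - 3*q^4 - 19*q^3 - 2*q^2 + 7*q + 63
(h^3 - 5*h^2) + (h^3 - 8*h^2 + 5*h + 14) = 2*h^3 - 13*h^2 + 5*h + 14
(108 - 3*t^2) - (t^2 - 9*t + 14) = -4*t^2 + 9*t + 94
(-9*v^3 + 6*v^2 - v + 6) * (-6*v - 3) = 54*v^4 - 9*v^3 - 12*v^2 - 33*v - 18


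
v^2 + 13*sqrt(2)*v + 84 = (v + 6*sqrt(2))*(v + 7*sqrt(2))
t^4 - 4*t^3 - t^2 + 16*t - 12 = (t - 3)*(t - 2)*(t - 1)*(t + 2)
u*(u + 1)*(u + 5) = u^3 + 6*u^2 + 5*u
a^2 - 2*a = a*(a - 2)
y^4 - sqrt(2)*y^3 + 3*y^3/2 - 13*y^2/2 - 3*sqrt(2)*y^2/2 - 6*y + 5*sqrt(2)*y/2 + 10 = (y - 1)*(y + 5/2)*(y - 2*sqrt(2))*(y + sqrt(2))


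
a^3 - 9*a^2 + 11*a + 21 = (a - 7)*(a - 3)*(a + 1)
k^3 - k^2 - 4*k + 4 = (k - 2)*(k - 1)*(k + 2)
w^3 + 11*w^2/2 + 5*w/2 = w*(w + 1/2)*(w + 5)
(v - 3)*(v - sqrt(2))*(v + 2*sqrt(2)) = v^3 - 3*v^2 + sqrt(2)*v^2 - 3*sqrt(2)*v - 4*v + 12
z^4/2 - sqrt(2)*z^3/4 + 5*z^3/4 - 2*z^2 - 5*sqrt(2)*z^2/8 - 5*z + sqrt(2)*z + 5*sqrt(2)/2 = (z/2 + 1)*(z - 2)*(z + 5/2)*(z - sqrt(2)/2)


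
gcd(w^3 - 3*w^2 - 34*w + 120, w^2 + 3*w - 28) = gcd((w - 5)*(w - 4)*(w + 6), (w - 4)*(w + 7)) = w - 4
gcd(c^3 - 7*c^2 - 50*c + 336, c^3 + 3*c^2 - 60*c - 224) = c^2 - c - 56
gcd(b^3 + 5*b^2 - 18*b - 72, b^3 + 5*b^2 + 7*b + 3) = b + 3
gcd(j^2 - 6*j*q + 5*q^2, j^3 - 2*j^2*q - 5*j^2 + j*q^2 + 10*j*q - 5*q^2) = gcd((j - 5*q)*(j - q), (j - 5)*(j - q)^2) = -j + q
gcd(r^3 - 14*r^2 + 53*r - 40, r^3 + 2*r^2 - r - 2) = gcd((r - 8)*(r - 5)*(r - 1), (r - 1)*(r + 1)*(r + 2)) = r - 1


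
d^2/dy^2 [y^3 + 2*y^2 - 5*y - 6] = 6*y + 4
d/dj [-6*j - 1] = -6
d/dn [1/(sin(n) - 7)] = -cos(n)/(sin(n) - 7)^2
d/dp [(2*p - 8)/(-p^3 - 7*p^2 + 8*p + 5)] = 2*(2*p^3 - 5*p^2 - 56*p + 37)/(p^6 + 14*p^5 + 33*p^4 - 122*p^3 - 6*p^2 + 80*p + 25)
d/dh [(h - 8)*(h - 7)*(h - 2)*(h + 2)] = 4*h^3 - 45*h^2 + 104*h + 60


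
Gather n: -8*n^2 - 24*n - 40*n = -8*n^2 - 64*n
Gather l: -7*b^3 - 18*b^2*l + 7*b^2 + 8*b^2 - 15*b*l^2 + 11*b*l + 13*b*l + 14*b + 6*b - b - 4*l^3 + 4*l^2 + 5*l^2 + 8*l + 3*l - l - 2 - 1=-7*b^3 + 15*b^2 + 19*b - 4*l^3 + l^2*(9 - 15*b) + l*(-18*b^2 + 24*b + 10) - 3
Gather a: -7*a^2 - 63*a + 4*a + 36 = -7*a^2 - 59*a + 36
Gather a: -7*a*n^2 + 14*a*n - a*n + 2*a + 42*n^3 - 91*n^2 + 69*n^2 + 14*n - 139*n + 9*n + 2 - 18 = a*(-7*n^2 + 13*n + 2) + 42*n^3 - 22*n^2 - 116*n - 16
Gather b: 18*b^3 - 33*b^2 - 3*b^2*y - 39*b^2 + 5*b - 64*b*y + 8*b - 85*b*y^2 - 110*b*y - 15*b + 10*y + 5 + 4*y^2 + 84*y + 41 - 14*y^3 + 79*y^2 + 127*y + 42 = 18*b^3 + b^2*(-3*y - 72) + b*(-85*y^2 - 174*y - 2) - 14*y^3 + 83*y^2 + 221*y + 88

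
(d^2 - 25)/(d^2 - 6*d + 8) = (d^2 - 25)/(d^2 - 6*d + 8)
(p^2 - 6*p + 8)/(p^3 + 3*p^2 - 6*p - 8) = (p - 4)/(p^2 + 5*p + 4)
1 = 1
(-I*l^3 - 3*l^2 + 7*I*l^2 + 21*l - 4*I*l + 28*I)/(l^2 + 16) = (-I*l^2 + l*(1 + 7*I) - 7)/(l + 4*I)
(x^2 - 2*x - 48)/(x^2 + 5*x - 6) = (x - 8)/(x - 1)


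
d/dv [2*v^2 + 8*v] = 4*v + 8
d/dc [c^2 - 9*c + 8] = 2*c - 9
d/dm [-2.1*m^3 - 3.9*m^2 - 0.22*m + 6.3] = -6.3*m^2 - 7.8*m - 0.22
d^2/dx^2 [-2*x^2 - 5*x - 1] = -4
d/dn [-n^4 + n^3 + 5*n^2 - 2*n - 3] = -4*n^3 + 3*n^2 + 10*n - 2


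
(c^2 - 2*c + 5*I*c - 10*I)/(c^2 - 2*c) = (c + 5*I)/c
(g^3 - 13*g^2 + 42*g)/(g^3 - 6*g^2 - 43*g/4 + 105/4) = 4*g*(g - 6)/(4*g^2 + 4*g - 15)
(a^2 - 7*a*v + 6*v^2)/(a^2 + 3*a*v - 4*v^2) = (a - 6*v)/(a + 4*v)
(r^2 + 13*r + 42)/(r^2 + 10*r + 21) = (r + 6)/(r + 3)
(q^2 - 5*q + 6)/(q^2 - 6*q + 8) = (q - 3)/(q - 4)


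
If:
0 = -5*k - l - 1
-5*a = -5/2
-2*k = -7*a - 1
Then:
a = 1/2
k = 9/4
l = -49/4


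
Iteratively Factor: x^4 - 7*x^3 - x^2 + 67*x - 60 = (x - 5)*(x^3 - 2*x^2 - 11*x + 12) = (x - 5)*(x + 3)*(x^2 - 5*x + 4) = (x - 5)*(x - 4)*(x + 3)*(x - 1)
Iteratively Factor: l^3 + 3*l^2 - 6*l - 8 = (l - 2)*(l^2 + 5*l + 4) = (l - 2)*(l + 1)*(l + 4)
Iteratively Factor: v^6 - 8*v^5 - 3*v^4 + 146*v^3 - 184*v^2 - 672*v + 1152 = (v - 4)*(v^5 - 4*v^4 - 19*v^3 + 70*v^2 + 96*v - 288) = (v - 4)*(v + 3)*(v^4 - 7*v^3 + 2*v^2 + 64*v - 96) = (v - 4)^2*(v + 3)*(v^3 - 3*v^2 - 10*v + 24) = (v - 4)^2*(v - 2)*(v + 3)*(v^2 - v - 12) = (v - 4)^3*(v - 2)*(v + 3)*(v + 3)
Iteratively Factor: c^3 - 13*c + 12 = (c - 3)*(c^2 + 3*c - 4) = (c - 3)*(c + 4)*(c - 1)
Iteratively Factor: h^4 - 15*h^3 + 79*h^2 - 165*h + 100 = (h - 1)*(h^3 - 14*h^2 + 65*h - 100) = (h - 4)*(h - 1)*(h^2 - 10*h + 25) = (h - 5)*(h - 4)*(h - 1)*(h - 5)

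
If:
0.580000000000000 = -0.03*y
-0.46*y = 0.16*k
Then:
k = 55.58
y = -19.33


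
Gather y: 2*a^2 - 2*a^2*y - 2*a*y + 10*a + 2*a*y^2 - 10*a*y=2*a^2 + 2*a*y^2 + 10*a + y*(-2*a^2 - 12*a)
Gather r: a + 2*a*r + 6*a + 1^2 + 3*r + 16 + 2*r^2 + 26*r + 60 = 7*a + 2*r^2 + r*(2*a + 29) + 77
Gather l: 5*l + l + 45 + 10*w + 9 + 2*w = 6*l + 12*w + 54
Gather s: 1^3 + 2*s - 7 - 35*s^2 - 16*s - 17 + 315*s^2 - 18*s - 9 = 280*s^2 - 32*s - 32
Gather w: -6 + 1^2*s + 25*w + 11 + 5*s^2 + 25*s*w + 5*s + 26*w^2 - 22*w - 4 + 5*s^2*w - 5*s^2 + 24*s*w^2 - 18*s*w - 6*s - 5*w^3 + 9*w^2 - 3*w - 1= -5*w^3 + w^2*(24*s + 35) + w*(5*s^2 + 7*s)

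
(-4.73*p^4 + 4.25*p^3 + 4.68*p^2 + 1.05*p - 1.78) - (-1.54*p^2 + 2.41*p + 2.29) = -4.73*p^4 + 4.25*p^3 + 6.22*p^2 - 1.36*p - 4.07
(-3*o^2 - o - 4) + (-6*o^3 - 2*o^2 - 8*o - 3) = -6*o^3 - 5*o^2 - 9*o - 7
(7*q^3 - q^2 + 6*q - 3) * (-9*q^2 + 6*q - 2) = -63*q^5 + 51*q^4 - 74*q^3 + 65*q^2 - 30*q + 6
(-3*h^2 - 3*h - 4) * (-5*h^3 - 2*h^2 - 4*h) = 15*h^5 + 21*h^4 + 38*h^3 + 20*h^2 + 16*h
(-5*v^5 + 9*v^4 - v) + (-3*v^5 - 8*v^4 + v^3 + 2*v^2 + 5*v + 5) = -8*v^5 + v^4 + v^3 + 2*v^2 + 4*v + 5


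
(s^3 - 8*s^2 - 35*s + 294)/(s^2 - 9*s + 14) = (s^2 - s - 42)/(s - 2)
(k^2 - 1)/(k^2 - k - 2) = (k - 1)/(k - 2)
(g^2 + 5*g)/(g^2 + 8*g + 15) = g/(g + 3)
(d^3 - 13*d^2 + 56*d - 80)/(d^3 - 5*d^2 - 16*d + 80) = (d - 4)/(d + 4)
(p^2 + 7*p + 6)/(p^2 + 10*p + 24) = (p + 1)/(p + 4)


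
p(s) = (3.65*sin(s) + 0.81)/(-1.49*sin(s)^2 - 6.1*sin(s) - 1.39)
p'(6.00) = -9.35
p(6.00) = -1.06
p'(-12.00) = 0.09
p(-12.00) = -0.54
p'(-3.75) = -0.09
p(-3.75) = -0.54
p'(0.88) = 0.06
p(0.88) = -0.52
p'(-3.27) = -0.05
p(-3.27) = -0.58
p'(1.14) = 0.04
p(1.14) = -0.51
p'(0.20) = 0.08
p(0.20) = -0.58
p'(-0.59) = 0.07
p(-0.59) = -0.79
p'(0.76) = 0.08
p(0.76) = -0.53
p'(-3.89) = -0.08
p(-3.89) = -0.53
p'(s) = (2.98*sin(s)*cos(s) + 6.1*cos(s))*(3.65*sin(s) + 0.81)/(-1.49*sin(s)^2 - 6.1*sin(s) - 1.39)^2 + 3.65*cos(s)/(-1.49*sin(s)^2 - 6.1*sin(s) - 1.39)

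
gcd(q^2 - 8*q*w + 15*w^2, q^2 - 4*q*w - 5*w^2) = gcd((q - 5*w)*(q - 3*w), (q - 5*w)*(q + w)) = q - 5*w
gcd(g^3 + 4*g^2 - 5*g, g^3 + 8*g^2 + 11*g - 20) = g^2 + 4*g - 5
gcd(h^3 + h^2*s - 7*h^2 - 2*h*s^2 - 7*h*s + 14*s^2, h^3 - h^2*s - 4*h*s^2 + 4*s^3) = -h^2 - h*s + 2*s^2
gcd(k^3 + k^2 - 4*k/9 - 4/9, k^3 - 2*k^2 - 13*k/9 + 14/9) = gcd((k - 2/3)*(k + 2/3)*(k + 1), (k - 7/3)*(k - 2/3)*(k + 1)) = k^2 + k/3 - 2/3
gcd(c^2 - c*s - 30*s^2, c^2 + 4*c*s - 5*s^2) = c + 5*s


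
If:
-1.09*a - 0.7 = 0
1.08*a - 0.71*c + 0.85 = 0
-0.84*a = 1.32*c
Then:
No Solution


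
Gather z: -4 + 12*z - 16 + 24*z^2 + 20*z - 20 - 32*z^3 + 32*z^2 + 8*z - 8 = -32*z^3 + 56*z^2 + 40*z - 48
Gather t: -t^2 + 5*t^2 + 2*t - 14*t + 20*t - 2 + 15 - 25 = 4*t^2 + 8*t - 12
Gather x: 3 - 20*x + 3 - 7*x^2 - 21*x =-7*x^2 - 41*x + 6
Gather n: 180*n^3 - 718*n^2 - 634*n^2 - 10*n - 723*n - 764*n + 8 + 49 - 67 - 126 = 180*n^3 - 1352*n^2 - 1497*n - 136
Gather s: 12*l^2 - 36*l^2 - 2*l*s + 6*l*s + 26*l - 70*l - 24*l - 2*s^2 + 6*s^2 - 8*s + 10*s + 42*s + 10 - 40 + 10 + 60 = -24*l^2 - 68*l + 4*s^2 + s*(4*l + 44) + 40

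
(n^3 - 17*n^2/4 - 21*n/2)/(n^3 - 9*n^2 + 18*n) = (n + 7/4)/(n - 3)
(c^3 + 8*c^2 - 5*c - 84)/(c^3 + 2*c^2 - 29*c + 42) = (c + 4)/(c - 2)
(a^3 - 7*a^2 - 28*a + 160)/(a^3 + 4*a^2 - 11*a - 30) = (a^2 - 12*a + 32)/(a^2 - a - 6)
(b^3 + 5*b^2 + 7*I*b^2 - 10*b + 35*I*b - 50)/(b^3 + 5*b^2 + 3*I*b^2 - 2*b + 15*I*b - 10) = (b + 5*I)/(b + I)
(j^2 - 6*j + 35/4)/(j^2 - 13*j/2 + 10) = (j - 7/2)/(j - 4)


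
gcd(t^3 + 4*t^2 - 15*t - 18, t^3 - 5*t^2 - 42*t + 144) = t^2 + 3*t - 18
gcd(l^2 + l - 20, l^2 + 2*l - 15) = l + 5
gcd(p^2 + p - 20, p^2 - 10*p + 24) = p - 4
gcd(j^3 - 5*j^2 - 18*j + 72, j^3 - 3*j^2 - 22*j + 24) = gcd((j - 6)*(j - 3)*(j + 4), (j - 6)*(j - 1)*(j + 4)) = j^2 - 2*j - 24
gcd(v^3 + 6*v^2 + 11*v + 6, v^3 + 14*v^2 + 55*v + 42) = v + 1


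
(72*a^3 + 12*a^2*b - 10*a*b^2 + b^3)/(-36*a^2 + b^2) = (-12*a^2 - 4*a*b + b^2)/(6*a + b)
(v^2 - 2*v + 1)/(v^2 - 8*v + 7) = (v - 1)/(v - 7)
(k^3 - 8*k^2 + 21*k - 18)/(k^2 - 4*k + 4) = (k^2 - 6*k + 9)/(k - 2)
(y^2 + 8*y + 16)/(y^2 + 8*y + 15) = (y^2 + 8*y + 16)/(y^2 + 8*y + 15)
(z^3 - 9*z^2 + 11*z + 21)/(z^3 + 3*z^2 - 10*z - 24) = (z^2 - 6*z - 7)/(z^2 + 6*z + 8)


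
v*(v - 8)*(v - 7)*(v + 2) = v^4 - 13*v^3 + 26*v^2 + 112*v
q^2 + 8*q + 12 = (q + 2)*(q + 6)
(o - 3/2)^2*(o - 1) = o^3 - 4*o^2 + 21*o/4 - 9/4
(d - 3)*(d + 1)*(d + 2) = d^3 - 7*d - 6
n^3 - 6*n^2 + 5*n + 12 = (n - 4)*(n - 3)*(n + 1)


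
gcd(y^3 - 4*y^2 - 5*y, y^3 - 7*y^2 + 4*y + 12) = y + 1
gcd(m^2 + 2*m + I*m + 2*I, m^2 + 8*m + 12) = m + 2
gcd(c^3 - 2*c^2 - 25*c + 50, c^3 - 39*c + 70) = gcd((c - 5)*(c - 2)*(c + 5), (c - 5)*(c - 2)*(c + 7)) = c^2 - 7*c + 10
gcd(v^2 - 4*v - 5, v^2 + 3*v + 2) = v + 1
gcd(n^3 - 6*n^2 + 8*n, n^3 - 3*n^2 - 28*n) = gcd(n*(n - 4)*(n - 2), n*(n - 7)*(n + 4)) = n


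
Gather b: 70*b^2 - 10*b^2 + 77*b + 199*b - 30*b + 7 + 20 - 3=60*b^2 + 246*b + 24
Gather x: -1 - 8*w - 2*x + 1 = -8*w - 2*x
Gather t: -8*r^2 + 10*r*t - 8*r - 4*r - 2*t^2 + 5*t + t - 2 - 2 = -8*r^2 - 12*r - 2*t^2 + t*(10*r + 6) - 4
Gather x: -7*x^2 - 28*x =-7*x^2 - 28*x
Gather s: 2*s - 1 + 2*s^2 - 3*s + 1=2*s^2 - s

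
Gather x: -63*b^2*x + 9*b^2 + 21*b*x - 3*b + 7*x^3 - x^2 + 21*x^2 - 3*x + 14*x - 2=9*b^2 - 3*b + 7*x^3 + 20*x^2 + x*(-63*b^2 + 21*b + 11) - 2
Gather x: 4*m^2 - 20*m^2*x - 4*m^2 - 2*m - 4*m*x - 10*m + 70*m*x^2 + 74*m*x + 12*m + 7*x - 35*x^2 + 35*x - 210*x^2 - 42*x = x^2*(70*m - 245) + x*(-20*m^2 + 70*m)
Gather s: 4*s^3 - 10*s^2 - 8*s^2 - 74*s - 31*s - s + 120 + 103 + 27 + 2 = 4*s^3 - 18*s^2 - 106*s + 252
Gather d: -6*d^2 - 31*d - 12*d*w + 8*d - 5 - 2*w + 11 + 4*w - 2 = -6*d^2 + d*(-12*w - 23) + 2*w + 4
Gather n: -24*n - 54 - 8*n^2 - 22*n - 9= -8*n^2 - 46*n - 63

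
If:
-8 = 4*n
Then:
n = -2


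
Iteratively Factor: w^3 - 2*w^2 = (w - 2)*(w^2) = w*(w - 2)*(w)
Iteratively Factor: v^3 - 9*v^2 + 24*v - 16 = (v - 1)*(v^2 - 8*v + 16) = (v - 4)*(v - 1)*(v - 4)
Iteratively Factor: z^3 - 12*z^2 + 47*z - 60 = (z - 5)*(z^2 - 7*z + 12) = (z - 5)*(z - 3)*(z - 4)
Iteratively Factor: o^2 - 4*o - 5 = (o - 5)*(o + 1)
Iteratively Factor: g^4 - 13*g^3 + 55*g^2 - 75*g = (g - 5)*(g^3 - 8*g^2 + 15*g) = (g - 5)*(g - 3)*(g^2 - 5*g) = (g - 5)^2*(g - 3)*(g)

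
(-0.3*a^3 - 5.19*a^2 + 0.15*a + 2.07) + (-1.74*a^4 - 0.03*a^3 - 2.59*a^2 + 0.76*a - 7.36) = -1.74*a^4 - 0.33*a^3 - 7.78*a^2 + 0.91*a - 5.29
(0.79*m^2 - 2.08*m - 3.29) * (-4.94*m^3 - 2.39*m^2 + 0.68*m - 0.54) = -3.9026*m^5 + 8.3871*m^4 + 21.761*m^3 + 6.0221*m^2 - 1.114*m + 1.7766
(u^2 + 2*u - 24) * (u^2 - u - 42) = u^4 + u^3 - 68*u^2 - 60*u + 1008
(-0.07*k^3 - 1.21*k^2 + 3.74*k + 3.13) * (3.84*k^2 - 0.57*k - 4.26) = -0.2688*k^5 - 4.6065*k^4 + 15.3495*k^3 + 15.042*k^2 - 17.7165*k - 13.3338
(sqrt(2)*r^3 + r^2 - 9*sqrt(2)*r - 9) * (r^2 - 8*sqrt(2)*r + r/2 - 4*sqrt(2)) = sqrt(2)*r^5 - 15*r^4 + sqrt(2)*r^4/2 - 17*sqrt(2)*r^3 - 15*r^3/2 - 17*sqrt(2)*r^2/2 + 135*r^2 + 135*r/2 + 72*sqrt(2)*r + 36*sqrt(2)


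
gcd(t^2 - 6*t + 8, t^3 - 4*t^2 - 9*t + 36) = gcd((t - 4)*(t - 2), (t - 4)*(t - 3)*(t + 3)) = t - 4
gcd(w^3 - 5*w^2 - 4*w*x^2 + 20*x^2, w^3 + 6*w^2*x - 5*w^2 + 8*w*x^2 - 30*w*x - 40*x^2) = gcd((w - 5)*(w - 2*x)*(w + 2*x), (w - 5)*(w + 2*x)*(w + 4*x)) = w^2 + 2*w*x - 5*w - 10*x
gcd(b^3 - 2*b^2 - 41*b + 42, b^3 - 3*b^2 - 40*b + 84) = b^2 - b - 42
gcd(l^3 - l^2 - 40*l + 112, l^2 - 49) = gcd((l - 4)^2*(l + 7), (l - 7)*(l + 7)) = l + 7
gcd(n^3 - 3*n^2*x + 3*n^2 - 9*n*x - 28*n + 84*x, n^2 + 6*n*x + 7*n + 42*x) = n + 7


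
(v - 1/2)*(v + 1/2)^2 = v^3 + v^2/2 - v/4 - 1/8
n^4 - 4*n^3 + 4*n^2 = n^2*(n - 2)^2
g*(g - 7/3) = g^2 - 7*g/3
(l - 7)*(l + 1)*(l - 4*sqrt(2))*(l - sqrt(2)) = l^4 - 5*sqrt(2)*l^3 - 6*l^3 + l^2 + 30*sqrt(2)*l^2 - 48*l + 35*sqrt(2)*l - 56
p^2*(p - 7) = p^3 - 7*p^2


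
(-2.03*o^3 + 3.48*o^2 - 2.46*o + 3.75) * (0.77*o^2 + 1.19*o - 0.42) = -1.5631*o^5 + 0.2639*o^4 + 3.0996*o^3 - 1.5015*o^2 + 5.4957*o - 1.575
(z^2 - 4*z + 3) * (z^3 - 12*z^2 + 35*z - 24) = z^5 - 16*z^4 + 86*z^3 - 200*z^2 + 201*z - 72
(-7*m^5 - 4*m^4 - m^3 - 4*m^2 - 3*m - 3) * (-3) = 21*m^5 + 12*m^4 + 3*m^3 + 12*m^2 + 9*m + 9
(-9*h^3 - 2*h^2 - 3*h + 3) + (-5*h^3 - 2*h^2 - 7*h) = -14*h^3 - 4*h^2 - 10*h + 3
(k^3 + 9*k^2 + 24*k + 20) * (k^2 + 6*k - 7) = k^5 + 15*k^4 + 71*k^3 + 101*k^2 - 48*k - 140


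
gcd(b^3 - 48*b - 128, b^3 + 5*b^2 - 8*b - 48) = b^2 + 8*b + 16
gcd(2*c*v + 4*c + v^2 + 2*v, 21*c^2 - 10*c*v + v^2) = 1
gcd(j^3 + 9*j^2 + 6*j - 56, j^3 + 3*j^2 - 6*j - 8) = j^2 + 2*j - 8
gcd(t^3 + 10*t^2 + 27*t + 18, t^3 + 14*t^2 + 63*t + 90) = t^2 + 9*t + 18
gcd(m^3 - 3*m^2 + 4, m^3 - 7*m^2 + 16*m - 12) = m^2 - 4*m + 4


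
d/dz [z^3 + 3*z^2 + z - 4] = 3*z^2 + 6*z + 1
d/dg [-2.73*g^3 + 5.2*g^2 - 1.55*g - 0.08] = -8.19*g^2 + 10.4*g - 1.55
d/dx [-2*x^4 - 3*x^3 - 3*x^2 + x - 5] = -8*x^3 - 9*x^2 - 6*x + 1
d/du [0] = 0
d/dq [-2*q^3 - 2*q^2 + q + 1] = -6*q^2 - 4*q + 1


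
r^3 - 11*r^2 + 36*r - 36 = (r - 6)*(r - 3)*(r - 2)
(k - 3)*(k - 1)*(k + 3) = k^3 - k^2 - 9*k + 9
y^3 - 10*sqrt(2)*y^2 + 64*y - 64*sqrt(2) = (y - 4*sqrt(2))^2*(y - 2*sqrt(2))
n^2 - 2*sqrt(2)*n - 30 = (n - 5*sqrt(2))*(n + 3*sqrt(2))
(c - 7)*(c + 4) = c^2 - 3*c - 28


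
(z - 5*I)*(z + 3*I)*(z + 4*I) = z^3 + 2*I*z^2 + 23*z + 60*I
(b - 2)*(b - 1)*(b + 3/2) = b^3 - 3*b^2/2 - 5*b/2 + 3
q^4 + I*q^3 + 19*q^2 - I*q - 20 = (q - 4*I)*(q + 5*I)*(-I*q - I)*(I*q - I)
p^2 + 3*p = p*(p + 3)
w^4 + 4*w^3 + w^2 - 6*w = w*(w - 1)*(w + 2)*(w + 3)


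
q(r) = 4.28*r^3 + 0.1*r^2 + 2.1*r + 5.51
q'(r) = 12.84*r^2 + 0.2*r + 2.1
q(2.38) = 68.77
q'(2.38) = 75.31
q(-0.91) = 0.46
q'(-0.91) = 12.55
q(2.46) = 75.00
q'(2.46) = 80.29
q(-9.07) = -3198.80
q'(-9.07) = 1056.57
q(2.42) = 71.84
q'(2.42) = 77.78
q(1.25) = 16.65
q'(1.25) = 22.41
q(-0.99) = -0.62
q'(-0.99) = 14.49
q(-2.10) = -38.10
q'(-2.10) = 58.30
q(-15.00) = -14448.49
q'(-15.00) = 2888.10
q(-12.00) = -7401.13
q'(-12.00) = 1848.66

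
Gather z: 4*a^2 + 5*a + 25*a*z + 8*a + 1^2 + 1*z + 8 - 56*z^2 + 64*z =4*a^2 + 13*a - 56*z^2 + z*(25*a + 65) + 9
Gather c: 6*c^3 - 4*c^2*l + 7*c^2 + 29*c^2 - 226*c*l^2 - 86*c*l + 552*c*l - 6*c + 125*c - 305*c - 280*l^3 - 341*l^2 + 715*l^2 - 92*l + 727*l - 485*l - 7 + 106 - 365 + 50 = 6*c^3 + c^2*(36 - 4*l) + c*(-226*l^2 + 466*l - 186) - 280*l^3 + 374*l^2 + 150*l - 216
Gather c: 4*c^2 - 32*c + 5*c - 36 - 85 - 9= 4*c^2 - 27*c - 130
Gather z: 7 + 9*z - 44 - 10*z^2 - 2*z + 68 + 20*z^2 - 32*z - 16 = 10*z^2 - 25*z + 15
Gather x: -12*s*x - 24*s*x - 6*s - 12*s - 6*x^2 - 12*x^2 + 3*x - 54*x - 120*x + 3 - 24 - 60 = -18*s - 18*x^2 + x*(-36*s - 171) - 81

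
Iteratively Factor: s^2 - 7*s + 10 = (s - 2)*(s - 5)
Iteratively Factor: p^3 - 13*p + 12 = (p + 4)*(p^2 - 4*p + 3) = (p - 3)*(p + 4)*(p - 1)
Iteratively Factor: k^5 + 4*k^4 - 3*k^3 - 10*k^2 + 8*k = (k + 2)*(k^4 + 2*k^3 - 7*k^2 + 4*k) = k*(k + 2)*(k^3 + 2*k^2 - 7*k + 4) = k*(k - 1)*(k + 2)*(k^2 + 3*k - 4) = k*(k - 1)^2*(k + 2)*(k + 4)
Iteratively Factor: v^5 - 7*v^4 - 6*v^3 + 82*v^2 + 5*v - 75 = (v + 3)*(v^4 - 10*v^3 + 24*v^2 + 10*v - 25) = (v - 5)*(v + 3)*(v^3 - 5*v^2 - v + 5) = (v - 5)*(v - 1)*(v + 3)*(v^2 - 4*v - 5) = (v - 5)*(v - 1)*(v + 1)*(v + 3)*(v - 5)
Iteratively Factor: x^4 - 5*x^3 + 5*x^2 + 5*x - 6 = (x - 3)*(x^3 - 2*x^2 - x + 2) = (x - 3)*(x + 1)*(x^2 - 3*x + 2) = (x - 3)*(x - 1)*(x + 1)*(x - 2)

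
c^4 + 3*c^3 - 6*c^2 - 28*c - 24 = (c - 3)*(c + 2)^3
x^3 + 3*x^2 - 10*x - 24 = (x - 3)*(x + 2)*(x + 4)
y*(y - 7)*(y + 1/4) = y^3 - 27*y^2/4 - 7*y/4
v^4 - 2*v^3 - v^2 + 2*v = v*(v - 2)*(v - 1)*(v + 1)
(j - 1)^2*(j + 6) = j^3 + 4*j^2 - 11*j + 6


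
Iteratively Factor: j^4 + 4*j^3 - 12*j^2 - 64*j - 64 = (j + 4)*(j^3 - 12*j - 16) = (j + 2)*(j + 4)*(j^2 - 2*j - 8) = (j - 4)*(j + 2)*(j + 4)*(j + 2)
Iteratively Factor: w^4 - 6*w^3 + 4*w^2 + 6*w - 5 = (w - 5)*(w^3 - w^2 - w + 1) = (w - 5)*(w + 1)*(w^2 - 2*w + 1) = (w - 5)*(w - 1)*(w + 1)*(w - 1)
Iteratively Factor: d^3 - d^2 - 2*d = (d)*(d^2 - d - 2) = d*(d - 2)*(d + 1)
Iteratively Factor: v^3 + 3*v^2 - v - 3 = (v + 3)*(v^2 - 1) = (v - 1)*(v + 3)*(v + 1)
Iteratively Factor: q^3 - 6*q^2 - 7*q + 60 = (q + 3)*(q^2 - 9*q + 20) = (q - 5)*(q + 3)*(q - 4)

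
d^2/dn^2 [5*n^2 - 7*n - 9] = 10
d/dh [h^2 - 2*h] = 2*h - 2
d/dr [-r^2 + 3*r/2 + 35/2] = 3/2 - 2*r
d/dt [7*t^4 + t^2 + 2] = 28*t^3 + 2*t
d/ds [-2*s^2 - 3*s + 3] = -4*s - 3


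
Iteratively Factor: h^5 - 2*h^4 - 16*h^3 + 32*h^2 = (h - 4)*(h^4 + 2*h^3 - 8*h^2) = h*(h - 4)*(h^3 + 2*h^2 - 8*h) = h*(h - 4)*(h - 2)*(h^2 + 4*h) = h^2*(h - 4)*(h - 2)*(h + 4)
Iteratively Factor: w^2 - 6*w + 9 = (w - 3)*(w - 3)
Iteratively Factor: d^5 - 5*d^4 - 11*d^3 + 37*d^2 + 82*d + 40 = (d + 2)*(d^4 - 7*d^3 + 3*d^2 + 31*d + 20) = (d - 4)*(d + 2)*(d^3 - 3*d^2 - 9*d - 5) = (d - 4)*(d + 1)*(d + 2)*(d^2 - 4*d - 5) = (d - 4)*(d + 1)^2*(d + 2)*(d - 5)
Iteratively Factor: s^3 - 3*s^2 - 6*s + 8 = (s - 1)*(s^2 - 2*s - 8) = (s - 4)*(s - 1)*(s + 2)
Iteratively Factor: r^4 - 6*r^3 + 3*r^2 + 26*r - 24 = (r - 4)*(r^3 - 2*r^2 - 5*r + 6) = (r - 4)*(r - 3)*(r^2 + r - 2) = (r - 4)*(r - 3)*(r + 2)*(r - 1)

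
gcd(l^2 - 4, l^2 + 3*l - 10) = l - 2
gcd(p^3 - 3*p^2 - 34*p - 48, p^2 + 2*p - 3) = p + 3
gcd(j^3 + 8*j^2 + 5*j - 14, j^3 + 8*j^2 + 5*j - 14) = j^3 + 8*j^2 + 5*j - 14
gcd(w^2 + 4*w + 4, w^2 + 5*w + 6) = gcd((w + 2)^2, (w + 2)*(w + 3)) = w + 2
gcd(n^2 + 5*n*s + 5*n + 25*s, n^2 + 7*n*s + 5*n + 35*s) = n + 5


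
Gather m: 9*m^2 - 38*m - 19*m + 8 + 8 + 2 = 9*m^2 - 57*m + 18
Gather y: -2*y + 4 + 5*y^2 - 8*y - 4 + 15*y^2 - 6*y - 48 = 20*y^2 - 16*y - 48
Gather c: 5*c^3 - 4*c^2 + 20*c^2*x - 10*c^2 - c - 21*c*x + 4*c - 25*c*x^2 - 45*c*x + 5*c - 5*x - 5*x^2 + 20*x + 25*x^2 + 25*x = 5*c^3 + c^2*(20*x - 14) + c*(-25*x^2 - 66*x + 8) + 20*x^2 + 40*x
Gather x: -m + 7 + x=-m + x + 7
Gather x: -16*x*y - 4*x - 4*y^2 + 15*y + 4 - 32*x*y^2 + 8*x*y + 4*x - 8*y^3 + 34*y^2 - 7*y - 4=x*(-32*y^2 - 8*y) - 8*y^3 + 30*y^2 + 8*y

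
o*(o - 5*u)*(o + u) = o^3 - 4*o^2*u - 5*o*u^2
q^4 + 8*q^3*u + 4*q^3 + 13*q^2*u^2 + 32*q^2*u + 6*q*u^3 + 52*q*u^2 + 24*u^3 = (q + 4)*(q + u)^2*(q + 6*u)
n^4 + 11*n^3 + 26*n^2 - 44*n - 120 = (n - 2)*(n + 2)*(n + 5)*(n + 6)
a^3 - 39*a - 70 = (a - 7)*(a + 2)*(a + 5)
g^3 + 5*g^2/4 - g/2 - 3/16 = (g - 1/2)*(g + 1/4)*(g + 3/2)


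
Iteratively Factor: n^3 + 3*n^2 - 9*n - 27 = (n - 3)*(n^2 + 6*n + 9) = (n - 3)*(n + 3)*(n + 3)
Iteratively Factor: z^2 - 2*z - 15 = (z + 3)*(z - 5)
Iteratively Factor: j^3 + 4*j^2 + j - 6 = (j + 2)*(j^2 + 2*j - 3) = (j + 2)*(j + 3)*(j - 1)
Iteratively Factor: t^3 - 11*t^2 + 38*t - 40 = (t - 5)*(t^2 - 6*t + 8) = (t - 5)*(t - 4)*(t - 2)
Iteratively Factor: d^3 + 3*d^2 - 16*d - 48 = (d - 4)*(d^2 + 7*d + 12) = (d - 4)*(d + 4)*(d + 3)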